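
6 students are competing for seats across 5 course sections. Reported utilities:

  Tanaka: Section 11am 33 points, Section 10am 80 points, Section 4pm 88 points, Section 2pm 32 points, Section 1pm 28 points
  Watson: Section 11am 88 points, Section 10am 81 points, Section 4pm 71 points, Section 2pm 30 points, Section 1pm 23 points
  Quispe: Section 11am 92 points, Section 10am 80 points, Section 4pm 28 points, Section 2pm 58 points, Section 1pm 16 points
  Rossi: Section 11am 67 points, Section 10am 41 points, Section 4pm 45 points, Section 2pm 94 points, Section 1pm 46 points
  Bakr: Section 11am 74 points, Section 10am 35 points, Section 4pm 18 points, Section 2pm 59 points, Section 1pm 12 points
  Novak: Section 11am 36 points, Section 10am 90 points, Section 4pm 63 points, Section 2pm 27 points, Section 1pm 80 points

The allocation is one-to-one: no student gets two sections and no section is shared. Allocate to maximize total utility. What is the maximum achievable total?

Optimal: Quispe→Section 11am (92 points), Watson→Section 10am (81 points), Tanaka→Section 4pm (88 points), Rossi→Section 2pm (94 points), Novak→Section 1pm (80 points) — total 92+81+88+94+80 = 435 points.
Row-greedy (each student in turn takes its best remaining section) gives 362 points, worse by 73.
Swapping Watson↔Tanaka (Watson→Section 4pm 71 points, Tanaka→Section 10am 80 points) loses 18.

Max total: 435 points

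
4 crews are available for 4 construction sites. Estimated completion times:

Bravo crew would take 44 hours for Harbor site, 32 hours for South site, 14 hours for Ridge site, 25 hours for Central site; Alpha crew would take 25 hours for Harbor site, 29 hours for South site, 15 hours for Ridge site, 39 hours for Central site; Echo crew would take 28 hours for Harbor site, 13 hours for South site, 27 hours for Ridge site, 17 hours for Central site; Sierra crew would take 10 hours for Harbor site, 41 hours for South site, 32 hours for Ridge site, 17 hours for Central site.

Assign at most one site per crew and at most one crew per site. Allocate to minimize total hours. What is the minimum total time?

Min total: 63 hours

Optimal: Bravo crew→Central site (25 hours), Alpha crew→Ridge site (15 hours), Echo crew→South site (13 hours), Sierra crew→Harbor site (10 hours) — total 25+15+13+10 = 63 hours.
Min-entry greedy (repeatedly take the single cheapest remaining cell) gives 76 hours, worse by 13.
Next-best assignment: Bravo crew→Ridge site, Alpha crew→Harbor site, Echo crew→South site, Sierra crew→Central site = 69 hours.
No other one-to-one assignment undercuts 63 hours.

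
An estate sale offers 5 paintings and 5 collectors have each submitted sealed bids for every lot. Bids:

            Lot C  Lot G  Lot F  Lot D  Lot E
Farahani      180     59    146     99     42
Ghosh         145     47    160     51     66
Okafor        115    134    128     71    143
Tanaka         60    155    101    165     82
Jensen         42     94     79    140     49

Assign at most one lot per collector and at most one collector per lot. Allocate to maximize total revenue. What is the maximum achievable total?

This is a one-to-one assignment (maximum-weight bipartite matching).
Optimal: Farahani→Lot C ($180), Ghosh→Lot F ($160), Okafor→Lot E ($143), Tanaka→Lot G ($155), Jensen→Lot D ($140) — total 180+160+143+155+140 = $778.
Every other assignment is strictly worse.

Max total: $778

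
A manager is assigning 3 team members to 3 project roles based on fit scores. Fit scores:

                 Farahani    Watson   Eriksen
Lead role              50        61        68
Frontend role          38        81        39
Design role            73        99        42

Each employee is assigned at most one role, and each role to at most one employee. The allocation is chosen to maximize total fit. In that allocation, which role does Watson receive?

Watson receives Frontend role.

This is the linear assignment problem.
Optimal: Farahani→Design role (73 pts), Watson→Frontend role (81 pts), Eriksen→Lead role (68 pts) — total 73+81+68 = 222 pts.
Max-entry greedy (repeatedly take the single best remaining cell) gives 205 pts, worse by 17.
Next-best assignment: Farahani→Frontend role, Watson→Design role, Eriksen→Lead role = 205 pts.
Swapping Eriksen↔Watson (Eriksen→Frontend role 39 pts, Watson→Lead role 61 pts) loses 49.
Checked against all permutations: 222 pts is optimal.
Watson's own top role is Design role (99 pts), but forcing Watson→Design role and reassigning the rest optimally gives only 205 pts — worse by 17.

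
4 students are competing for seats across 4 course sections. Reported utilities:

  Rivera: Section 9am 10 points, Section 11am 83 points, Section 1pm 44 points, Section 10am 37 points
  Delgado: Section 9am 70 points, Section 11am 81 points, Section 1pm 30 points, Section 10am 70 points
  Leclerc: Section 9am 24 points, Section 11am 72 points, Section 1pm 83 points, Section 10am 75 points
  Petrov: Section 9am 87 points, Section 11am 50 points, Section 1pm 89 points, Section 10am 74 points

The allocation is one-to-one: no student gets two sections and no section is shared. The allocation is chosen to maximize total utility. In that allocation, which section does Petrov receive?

Petrov receives Section 9am.

Optimal: Rivera→Section 11am (83 points), Delgado→Section 10am (70 points), Leclerc→Section 1pm (83 points), Petrov→Section 9am (87 points) — total 83+70+83+87 = 323 points.
Row-greedy (each student in turn takes its best remaining section) gives 310 points, worse by 13.
Next-best assignment: Rivera→Section 11am, Delgado→Section 9am, Leclerc→Section 10am, Petrov→Section 1pm = 317 points.
No other one-to-one assignment exceeds 323 points.
Petrov's own top section is Section 1pm (89 points), but forcing Petrov→Section 1pm and reassigning the rest optimally gives only 317 points — worse by 6.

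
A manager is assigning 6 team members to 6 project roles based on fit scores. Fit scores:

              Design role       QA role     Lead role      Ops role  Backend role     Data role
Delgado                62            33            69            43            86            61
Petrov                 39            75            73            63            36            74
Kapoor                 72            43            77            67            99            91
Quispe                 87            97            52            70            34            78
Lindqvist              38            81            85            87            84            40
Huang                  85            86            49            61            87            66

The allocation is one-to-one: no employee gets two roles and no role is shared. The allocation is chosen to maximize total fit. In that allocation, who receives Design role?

This is the linear assignment problem.
Optimal: Delgado→Backend role (86 pts), Petrov→Lead role (73 pts), Kapoor→Data role (91 pts), Quispe→QA role (97 pts), Lindqvist→Ops role (87 pts), Huang→Design role (85 pts) — total 86+73+91+97+87+85 = 519 pts.
Next-best assignment: Delgado→Lead role, Petrov→Data role, Kapoor→Backend role, Quispe→QA role, Lindqvist→Ops role, Huang→Design role = 511 pts.
Huang's own top role is Backend role (87 pts), but forcing Huang→Backend role and reassigning the rest optimally gives only 497 pts — worse by 22.

Huang receives Design role.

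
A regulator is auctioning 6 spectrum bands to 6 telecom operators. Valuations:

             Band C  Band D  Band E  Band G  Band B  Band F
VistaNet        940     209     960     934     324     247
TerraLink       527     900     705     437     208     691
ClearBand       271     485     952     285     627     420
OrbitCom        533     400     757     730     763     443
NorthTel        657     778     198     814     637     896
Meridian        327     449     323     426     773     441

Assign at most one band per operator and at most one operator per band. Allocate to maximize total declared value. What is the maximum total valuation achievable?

Optimal: VistaNet→Band C ($940M), TerraLink→Band D ($900M), ClearBand→Band E ($952M), OrbitCom→Band G ($730M), NorthTel→Band F ($896M), Meridian→Band B ($773M) — total 940+900+952+730+896+773 = $5191M.
Column-greedy (each band in turn goes to its best remaining operator) gives $4822M, worse by 369.
Swapping ClearBand↔OrbitCom (ClearBand→Band G $285M, OrbitCom→Band E $757M) loses 640.
No other one-to-one assignment exceeds $5191M.

Max total: $5191M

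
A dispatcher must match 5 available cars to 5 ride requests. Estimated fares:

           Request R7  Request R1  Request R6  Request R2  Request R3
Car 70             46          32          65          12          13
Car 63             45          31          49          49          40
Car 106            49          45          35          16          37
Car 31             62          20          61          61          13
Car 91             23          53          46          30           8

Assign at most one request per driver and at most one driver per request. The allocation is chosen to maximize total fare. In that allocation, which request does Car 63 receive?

Optimal: Car 70→Request R6 ($65), Car 63→Request R3 ($40), Car 106→Request R7 ($49), Car 31→Request R2 ($61), Car 91→Request R1 ($53) — total 65+40+49+61+53 = $268.
Max-entry greedy (repeatedly take the single best remaining cell) gives $266, worse by 2.
Car 63's own top request is Request R6 ($49), but forcing Car 63→Request R6 and reassigning the rest optimally gives only $246 — worse by 22.

Car 63 receives Request R3.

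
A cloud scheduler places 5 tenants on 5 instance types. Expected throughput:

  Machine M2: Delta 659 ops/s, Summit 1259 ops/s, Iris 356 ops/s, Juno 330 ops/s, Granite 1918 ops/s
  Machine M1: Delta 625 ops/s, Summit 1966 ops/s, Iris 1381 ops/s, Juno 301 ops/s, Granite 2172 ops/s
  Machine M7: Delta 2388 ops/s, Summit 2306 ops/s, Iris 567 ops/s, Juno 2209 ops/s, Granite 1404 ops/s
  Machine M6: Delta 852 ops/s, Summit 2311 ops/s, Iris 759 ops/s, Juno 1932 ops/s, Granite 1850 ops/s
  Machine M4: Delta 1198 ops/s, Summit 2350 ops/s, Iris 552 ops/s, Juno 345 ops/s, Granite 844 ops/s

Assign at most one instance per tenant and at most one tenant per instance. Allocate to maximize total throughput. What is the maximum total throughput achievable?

Maximum total: 9969 ops/s

Optimal: Delta→Machine M7 (2388 ops/s), Summit→Machine M4 (2350 ops/s), Iris→Machine M1 (1381 ops/s), Juno→Machine M6 (1932 ops/s), Granite→Machine M2 (1918 ops/s) — total 2388+2350+1381+1932+1918 = 9969 ops/s.
Max-entry greedy (repeatedly take the single best remaining cell) gives 9198 ops/s, worse by 771.
Next-best assignment: Delta→Machine M7, Summit→Machine M4, Iris→Machine M2, Juno→Machine M6, Granite→Machine M1 = 9198 ops/s.
Swapping Delta↔Iris (Delta→Machine M1 625 ops/s, Iris→Machine M7 567 ops/s) loses 2577.
Checked against all permutations: 9969 ops/s is optimal.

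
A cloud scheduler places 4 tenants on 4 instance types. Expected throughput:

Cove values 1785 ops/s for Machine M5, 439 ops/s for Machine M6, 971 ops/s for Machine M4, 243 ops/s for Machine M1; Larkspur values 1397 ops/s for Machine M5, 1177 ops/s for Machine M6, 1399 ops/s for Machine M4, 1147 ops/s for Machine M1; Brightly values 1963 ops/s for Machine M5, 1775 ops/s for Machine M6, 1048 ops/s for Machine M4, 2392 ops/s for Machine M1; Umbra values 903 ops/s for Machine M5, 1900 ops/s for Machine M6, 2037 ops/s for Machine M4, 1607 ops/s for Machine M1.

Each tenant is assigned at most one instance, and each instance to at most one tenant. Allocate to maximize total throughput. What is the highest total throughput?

Max total: 7476 ops/s

This is a one-to-one assignment (maximum-weight bipartite matching).
Optimal: Cove→Machine M5 (1785 ops/s), Larkspur→Machine M4 (1399 ops/s), Brightly→Machine M1 (2392 ops/s), Umbra→Machine M6 (1900 ops/s) — total 1785+1399+2392+1900 = 7476 ops/s.
Max-entry greedy (repeatedly take the single best remaining cell) gives 7391 ops/s, worse by 85.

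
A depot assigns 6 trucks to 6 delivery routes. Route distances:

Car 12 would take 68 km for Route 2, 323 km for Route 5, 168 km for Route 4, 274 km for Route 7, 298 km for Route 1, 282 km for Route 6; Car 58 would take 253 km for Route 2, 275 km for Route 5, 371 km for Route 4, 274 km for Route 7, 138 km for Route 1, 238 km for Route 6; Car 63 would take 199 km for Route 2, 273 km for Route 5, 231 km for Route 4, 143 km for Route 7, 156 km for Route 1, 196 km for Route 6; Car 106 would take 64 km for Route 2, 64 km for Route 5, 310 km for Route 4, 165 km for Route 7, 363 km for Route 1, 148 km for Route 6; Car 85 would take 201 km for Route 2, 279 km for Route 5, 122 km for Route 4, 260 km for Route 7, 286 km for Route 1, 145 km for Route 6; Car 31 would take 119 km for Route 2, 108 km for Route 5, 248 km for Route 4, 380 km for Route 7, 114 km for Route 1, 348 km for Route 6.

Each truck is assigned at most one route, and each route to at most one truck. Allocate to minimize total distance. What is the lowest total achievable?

Optimal: Car 12→Route 2 (68 km), Car 58→Route 1 (138 km), Car 63→Route 7 (143 km), Car 106→Route 6 (148 km), Car 85→Route 4 (122 km), Car 31→Route 5 (108 km) — total 68+138+143+148+122+108 = 727 km.
Min-entry greedy (repeatedly take the single cheapest remaining cell) gives 857 km, worse by 130.
Next-best assignment: Car 12→Route 2, Car 58→Route 6, Car 63→Route 7, Car 106→Route 5, Car 85→Route 4, Car 31→Route 1 = 749 km.
Checked against all permutations: 727 km is optimal.

Min total: 727 km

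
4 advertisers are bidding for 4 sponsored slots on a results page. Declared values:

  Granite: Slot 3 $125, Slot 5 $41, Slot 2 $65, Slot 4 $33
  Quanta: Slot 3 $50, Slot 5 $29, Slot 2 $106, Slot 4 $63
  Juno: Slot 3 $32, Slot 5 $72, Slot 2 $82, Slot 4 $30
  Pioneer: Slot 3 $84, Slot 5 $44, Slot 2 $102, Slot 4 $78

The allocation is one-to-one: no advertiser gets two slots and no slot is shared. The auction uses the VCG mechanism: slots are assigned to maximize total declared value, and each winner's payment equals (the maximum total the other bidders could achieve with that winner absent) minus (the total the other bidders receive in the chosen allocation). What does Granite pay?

Granite pays $6.

Efficient allocation: Granite→Slot 3 ($125), Quanta→Slot 2 ($106), Juno→Slot 5 ($72), Pioneer→Slot 4 ($78); total welfare W = $381.
Granite receives Slot 3 at value $125, so the others get W − 125 = $256.
Without Granite: best allocation of the remaining 3 bidders over all 4 slots is Quanta→Slot 2 ($106), Juno→Slot 5 ($72), Pioneer→Slot 3 ($84), total $262.
VCG payment = (others' best without Granite) − (others' welfare with Granite) = 262 − 256 = $6.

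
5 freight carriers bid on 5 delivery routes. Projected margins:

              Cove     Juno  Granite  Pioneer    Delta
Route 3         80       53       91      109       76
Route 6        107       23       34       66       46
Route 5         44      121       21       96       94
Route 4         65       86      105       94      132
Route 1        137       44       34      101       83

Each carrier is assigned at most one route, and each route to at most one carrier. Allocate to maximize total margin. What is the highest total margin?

Maximum total: $552k

Optimal: Cove→Route 6 ($107k), Juno→Route 5 ($121k), Granite→Route 3 ($91k), Pioneer→Route 1 ($101k), Delta→Route 4 ($132k) — total 107+121+91+101+132 = $552k.
Row-greedy (each carrier in turn takes its best remaining route) gives $518k, worse by 34.
Next-best assignment: Cove→Route 1, Juno→Route 5, Granite→Route 3, Pioneer→Route 6, Delta→Route 4 = $547k.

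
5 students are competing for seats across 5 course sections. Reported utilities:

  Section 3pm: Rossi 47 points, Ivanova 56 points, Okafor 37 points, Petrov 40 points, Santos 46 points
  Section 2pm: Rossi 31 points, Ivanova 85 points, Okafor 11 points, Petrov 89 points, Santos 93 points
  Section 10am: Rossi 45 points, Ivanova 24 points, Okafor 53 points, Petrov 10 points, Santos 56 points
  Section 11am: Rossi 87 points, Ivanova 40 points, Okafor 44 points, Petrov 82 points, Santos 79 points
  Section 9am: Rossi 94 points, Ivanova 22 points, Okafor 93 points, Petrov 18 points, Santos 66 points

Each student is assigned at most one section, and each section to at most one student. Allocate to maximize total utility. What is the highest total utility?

Max total: 381 points

Treat this as an assignment problem: match each student to one section.
Optimal: Rossi→Section 11am (87 points), Ivanova→Section 3pm (56 points), Okafor→Section 9am (93 points), Petrov→Section 2pm (89 points), Santos→Section 10am (56 points) — total 87+56+93+89+56 = 381 points.
Column-greedy (each section in turn goes to its best remaining student) gives 307 points, worse by 74.
Swapping Rossi↔Okafor (Rossi→Section 9am 94 points, Okafor→Section 11am 44 points) loses 42.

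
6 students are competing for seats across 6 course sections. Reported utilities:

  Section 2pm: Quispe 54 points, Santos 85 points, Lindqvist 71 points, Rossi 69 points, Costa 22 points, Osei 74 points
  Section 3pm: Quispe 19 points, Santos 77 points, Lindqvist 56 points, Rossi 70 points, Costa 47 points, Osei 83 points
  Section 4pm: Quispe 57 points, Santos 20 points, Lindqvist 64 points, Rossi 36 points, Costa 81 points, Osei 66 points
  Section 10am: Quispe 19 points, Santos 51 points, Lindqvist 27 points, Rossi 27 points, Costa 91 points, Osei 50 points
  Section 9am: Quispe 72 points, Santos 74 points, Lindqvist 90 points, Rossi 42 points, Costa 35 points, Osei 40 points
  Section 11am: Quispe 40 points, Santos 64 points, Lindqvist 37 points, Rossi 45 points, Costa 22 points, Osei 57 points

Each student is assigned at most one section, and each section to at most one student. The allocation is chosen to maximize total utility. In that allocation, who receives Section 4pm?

Quispe receives Section 4pm.

Optimal: Quispe→Section 4pm (57 points), Santos→Section 11am (64 points), Lindqvist→Section 9am (90 points), Rossi→Section 2pm (69 points), Costa→Section 10am (91 points), Osei→Section 3pm (83 points) — total 57+64+90+69+91+83 = 454 points.
Column-greedy (each section in turn goes to its best remaining student) gives 393 points, worse by 61.
Checked against all permutations: 454 points is optimal.
Quispe's own top section is Section 9am (72 points), but forcing Quispe→Section 9am and reassigning the rest optimally gives only 443 points — worse by 11.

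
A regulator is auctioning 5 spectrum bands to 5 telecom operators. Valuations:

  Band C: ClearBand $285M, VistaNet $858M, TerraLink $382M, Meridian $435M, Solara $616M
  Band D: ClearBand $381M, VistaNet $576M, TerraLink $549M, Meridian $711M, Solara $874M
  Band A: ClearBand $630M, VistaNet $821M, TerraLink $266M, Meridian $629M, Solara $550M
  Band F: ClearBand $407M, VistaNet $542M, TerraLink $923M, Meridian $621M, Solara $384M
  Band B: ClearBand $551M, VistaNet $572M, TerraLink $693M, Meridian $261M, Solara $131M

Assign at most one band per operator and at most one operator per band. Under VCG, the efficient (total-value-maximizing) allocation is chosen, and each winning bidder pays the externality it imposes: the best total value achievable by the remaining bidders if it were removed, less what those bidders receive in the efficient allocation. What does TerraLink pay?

TerraLink pays $71M.

Efficient allocation: ClearBand→Band B ($551M), VistaNet→Band C ($858M), TerraLink→Band F ($923M), Meridian→Band A ($629M), Solara→Band D ($874M); total welfare W = $3835M.
TerraLink receives Band F at value $923M, so the others get W − 923 = $2912M.
Without TerraLink: best allocation of the remaining 4 bidders over all 5 bands is ClearBand→Band A ($630M), VistaNet→Band C ($858M), Meridian→Band F ($621M), Solara→Band D ($874M), total $2983M.
VCG payment = (others' best without TerraLink) − (others' welfare with TerraLink) = 2983 − 2912 = $71M.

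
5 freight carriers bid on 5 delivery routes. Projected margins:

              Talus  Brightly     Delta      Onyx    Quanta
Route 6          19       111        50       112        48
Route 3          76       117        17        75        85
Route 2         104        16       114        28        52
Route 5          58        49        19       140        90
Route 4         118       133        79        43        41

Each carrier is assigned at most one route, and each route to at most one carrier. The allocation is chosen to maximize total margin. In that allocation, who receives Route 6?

Brightly receives Route 6.

Treat this as an assignment problem: match each carrier to one route.
Optimal: Talus→Route 4 ($118k), Brightly→Route 6 ($111k), Delta→Route 2 ($114k), Onyx→Route 5 ($140k), Quanta→Route 3 ($85k) — total 118+111+114+140+85 = $568k.
Row-greedy (each carrier in turn takes its best remaining route) gives $537k, worse by 31.
Swapping Talus↔Onyx (Talus→Route 5 $58k, Onyx→Route 4 $43k) loses 157.
Checked against all permutations: $568k is optimal.
Brightly's own top route is Route 4 ($133k), but forcing Brightly→Route 4 and reassigning the rest optimally gives only $525k — worse by 43.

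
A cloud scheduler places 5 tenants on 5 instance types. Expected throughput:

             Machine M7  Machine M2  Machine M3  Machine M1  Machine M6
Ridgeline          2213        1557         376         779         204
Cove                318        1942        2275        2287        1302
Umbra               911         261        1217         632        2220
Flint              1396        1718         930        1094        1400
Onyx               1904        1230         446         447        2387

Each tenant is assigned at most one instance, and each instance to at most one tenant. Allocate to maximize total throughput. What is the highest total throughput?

This is a one-to-one assignment (maximum-weight bipartite matching).
Optimal: Ridgeline→Machine M7 (2213 ops/s), Cove→Machine M1 (2287 ops/s), Umbra→Machine M3 (1217 ops/s), Flint→Machine M2 (1718 ops/s), Onyx→Machine M6 (2387 ops/s) — total 2213+2287+1217+1718+2387 = 9822 ops/s.
Column-greedy (each instance in turn goes to its best remaining tenant) gives 8853 ops/s, worse by 969.

Max total: 9822 ops/s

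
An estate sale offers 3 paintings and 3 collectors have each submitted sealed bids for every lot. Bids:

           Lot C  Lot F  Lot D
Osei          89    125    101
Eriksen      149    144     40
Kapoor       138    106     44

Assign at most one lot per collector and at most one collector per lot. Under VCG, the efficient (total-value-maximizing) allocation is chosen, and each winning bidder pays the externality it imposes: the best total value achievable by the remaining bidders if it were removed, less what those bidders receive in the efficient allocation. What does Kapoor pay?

Kapoor pays $29.

Efficient allocation: Osei→Lot D ($101), Eriksen→Lot F ($144), Kapoor→Lot C ($138); total welfare W = $383.
Kapoor receives Lot C at value $138, so the others get W − 138 = $245.
Without Kapoor: best allocation of the remaining 2 bidders over all 3 lots is Osei→Lot F ($125), Eriksen→Lot C ($149), total $274.
VCG payment = (others' best without Kapoor) − (others' welfare with Kapoor) = 274 − 245 = $29.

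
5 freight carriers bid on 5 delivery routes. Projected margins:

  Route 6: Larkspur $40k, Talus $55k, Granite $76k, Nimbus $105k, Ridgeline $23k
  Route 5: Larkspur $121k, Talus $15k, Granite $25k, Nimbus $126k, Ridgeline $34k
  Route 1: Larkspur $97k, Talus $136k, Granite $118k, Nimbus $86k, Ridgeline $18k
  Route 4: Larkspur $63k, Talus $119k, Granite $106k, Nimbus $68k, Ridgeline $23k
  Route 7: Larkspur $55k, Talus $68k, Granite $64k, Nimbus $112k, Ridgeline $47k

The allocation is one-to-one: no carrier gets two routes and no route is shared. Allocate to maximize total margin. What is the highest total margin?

Optimal: Larkspur→Route 5 ($121k), Talus→Route 1 ($136k), Granite→Route 4 ($106k), Nimbus→Route 6 ($105k), Ridgeline→Route 7 ($47k) — total 121+136+106+105+47 = $515k.
Row-greedy (each carrier in turn takes its best remaining route) gives $498k, worse by 17.
Next-best assignment: Larkspur→Route 5, Talus→Route 4, Granite→Route 1, Nimbus→Route 6, Ridgeline→Route 7 = $510k.
Swapping Larkspur↔Nimbus (Larkspur→Route 6 $40k, Nimbus→Route 5 $126k) loses 60.
Every other assignment is strictly worse.

Max total: $515k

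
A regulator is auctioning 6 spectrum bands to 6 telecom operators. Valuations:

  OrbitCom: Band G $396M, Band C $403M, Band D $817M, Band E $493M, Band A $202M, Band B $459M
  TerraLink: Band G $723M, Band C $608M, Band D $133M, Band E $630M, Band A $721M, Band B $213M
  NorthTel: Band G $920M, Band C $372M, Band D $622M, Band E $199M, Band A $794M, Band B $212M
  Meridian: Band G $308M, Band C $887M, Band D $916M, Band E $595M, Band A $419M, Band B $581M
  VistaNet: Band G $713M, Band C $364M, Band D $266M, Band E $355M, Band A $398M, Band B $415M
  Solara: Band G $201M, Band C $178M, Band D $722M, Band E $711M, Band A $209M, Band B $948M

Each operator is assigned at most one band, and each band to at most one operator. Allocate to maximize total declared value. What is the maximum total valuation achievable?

Max total: $4789M

Optimal: OrbitCom→Band D ($817M), TerraLink→Band E ($630M), NorthTel→Band A ($794M), Meridian→Band C ($887M), VistaNet→Band G ($713M), Solara→Band B ($948M) — total 817+630+794+887+713+948 = $4789M.
Column-greedy (each band in turn goes to its best remaining operator) gives $4471M, worse by 318.
Next-best assignment: OrbitCom→Band D, TerraLink→Band A, NorthTel→Band G, Meridian→Band C, VistaNet→Band E, Solara→Band B = $4648M.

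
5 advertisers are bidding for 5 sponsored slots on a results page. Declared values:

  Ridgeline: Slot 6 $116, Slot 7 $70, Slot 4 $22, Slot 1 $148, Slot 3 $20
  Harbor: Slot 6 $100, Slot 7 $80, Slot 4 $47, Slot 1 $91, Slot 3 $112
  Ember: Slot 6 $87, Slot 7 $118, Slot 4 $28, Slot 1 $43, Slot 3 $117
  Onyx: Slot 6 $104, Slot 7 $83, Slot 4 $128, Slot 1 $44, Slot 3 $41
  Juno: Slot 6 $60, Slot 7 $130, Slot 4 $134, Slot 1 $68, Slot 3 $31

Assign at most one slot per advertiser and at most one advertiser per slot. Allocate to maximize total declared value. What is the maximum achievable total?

Maximum total: $623

This is a one-to-one assignment (maximum-weight bipartite matching).
Optimal: Ridgeline→Slot 1 ($148), Harbor→Slot 6 ($100), Ember→Slot 3 ($117), Onyx→Slot 4 ($128), Juno→Slot 7 ($130) — total 148+100+117+128+130 = $623.
Every other assignment is strictly worse.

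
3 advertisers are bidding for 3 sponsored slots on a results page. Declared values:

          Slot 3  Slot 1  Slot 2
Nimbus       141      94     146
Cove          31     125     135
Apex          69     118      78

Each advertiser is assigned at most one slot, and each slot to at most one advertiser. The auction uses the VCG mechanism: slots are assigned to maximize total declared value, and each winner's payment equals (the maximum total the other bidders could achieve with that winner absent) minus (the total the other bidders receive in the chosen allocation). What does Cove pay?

Efficient allocation: Nimbus→Slot 3 ($141), Cove→Slot 2 ($135), Apex→Slot 1 ($118); total welfare W = $394.
Cove receives Slot 2 at value $135, so the others get W − 135 = $259.
Without Cove: best allocation of the remaining 2 bidders over all 3 slots is Nimbus→Slot 2 ($146), Apex→Slot 1 ($118), total $264.
VCG payment = (others' best without Cove) − (others' welfare with Cove) = 264 − 259 = $5.

Cove pays $5.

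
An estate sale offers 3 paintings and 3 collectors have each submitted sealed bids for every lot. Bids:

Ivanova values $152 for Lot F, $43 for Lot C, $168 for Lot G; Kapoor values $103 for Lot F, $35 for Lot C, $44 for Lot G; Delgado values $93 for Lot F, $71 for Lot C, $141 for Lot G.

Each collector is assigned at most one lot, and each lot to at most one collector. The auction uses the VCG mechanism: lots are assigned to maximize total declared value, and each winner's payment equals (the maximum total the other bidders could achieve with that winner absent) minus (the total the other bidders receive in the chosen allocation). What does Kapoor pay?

Kapoor pays $54.

Efficient allocation: Ivanova→Lot G ($168), Kapoor→Lot F ($103), Delgado→Lot C ($71); total welfare W = $342.
Kapoor receives Lot F at value $103, so the others get W − 103 = $239.
Without Kapoor: best allocation of the remaining 2 bidders over all 3 lots is Ivanova→Lot F ($152), Delgado→Lot G ($141), total $293.
VCG payment = (others' best without Kapoor) − (others' welfare with Kapoor) = 293 − 239 = $54.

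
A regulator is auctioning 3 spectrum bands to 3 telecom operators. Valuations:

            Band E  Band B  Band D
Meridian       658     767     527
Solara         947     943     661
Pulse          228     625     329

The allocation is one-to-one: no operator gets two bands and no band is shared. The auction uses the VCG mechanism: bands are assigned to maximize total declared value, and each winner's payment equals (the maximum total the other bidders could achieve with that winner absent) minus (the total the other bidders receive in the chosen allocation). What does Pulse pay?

Pulse pays $240M.

Efficient allocation: Meridian→Band D ($527M), Solara→Band E ($947M), Pulse→Band B ($625M); total welfare W = $2099M.
Pulse receives Band B at value $625M, so the others get W − 625 = $1474M.
Without Pulse: best allocation of the remaining 2 bidders over all 3 bands is Meridian→Band B ($767M), Solara→Band E ($947M), total $1714M.
VCG payment = (others' best without Pulse) − (others' welfare with Pulse) = 1714 − 1474 = $240M.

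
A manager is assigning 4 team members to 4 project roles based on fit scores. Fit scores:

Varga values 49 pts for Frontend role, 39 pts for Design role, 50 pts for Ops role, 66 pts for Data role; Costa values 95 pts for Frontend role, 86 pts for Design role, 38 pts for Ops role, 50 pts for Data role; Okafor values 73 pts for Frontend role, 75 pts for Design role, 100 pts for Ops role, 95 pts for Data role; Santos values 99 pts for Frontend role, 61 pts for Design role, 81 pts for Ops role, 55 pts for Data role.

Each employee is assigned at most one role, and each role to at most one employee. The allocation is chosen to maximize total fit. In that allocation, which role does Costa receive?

Costa receives Design role.

Optimal: Varga→Data role (66 pts), Costa→Design role (86 pts), Okafor→Ops role (100 pts), Santos→Frontend role (99 pts) — total 66+86+100+99 = 351 pts.
Row-greedy (each employee in turn takes its best remaining role) gives 322 pts, worse by 29.
Next-best assignment: Varga→Ops role, Costa→Design role, Okafor→Data role, Santos→Frontend role = 330 pts.
Every other assignment is strictly worse.
Costa's own top role is Frontend role (95 pts), but forcing Costa→Frontend role and reassigning the rest optimally gives only 322 pts — worse by 29.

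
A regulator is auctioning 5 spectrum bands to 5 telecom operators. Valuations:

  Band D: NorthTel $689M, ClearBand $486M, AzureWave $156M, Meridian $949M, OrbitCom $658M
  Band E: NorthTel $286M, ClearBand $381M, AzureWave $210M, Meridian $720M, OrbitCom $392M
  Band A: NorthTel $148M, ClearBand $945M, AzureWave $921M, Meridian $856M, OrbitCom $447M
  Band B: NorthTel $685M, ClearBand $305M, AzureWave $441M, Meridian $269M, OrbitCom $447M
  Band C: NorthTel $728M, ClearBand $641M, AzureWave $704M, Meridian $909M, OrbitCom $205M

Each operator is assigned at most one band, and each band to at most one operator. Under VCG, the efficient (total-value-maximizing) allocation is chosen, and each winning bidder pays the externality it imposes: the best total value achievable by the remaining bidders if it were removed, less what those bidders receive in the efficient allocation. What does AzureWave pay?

Efficient allocation: NorthTel→Band B ($685M), ClearBand→Band A ($945M), AzureWave→Band C ($704M), Meridian→Band E ($720M), OrbitCom→Band D ($658M); total welfare W = $3712M.
AzureWave receives Band C at value $704M, so the others get W − 704 = $3008M.
Without AzureWave: best allocation of the remaining 4 bidders over all 5 bands is NorthTel→Band B ($685M), ClearBand→Band A ($945M), Meridian→Band C ($909M), OrbitCom→Band D ($658M), total $3197M.
VCG payment = (others' best without AzureWave) − (others' welfare with AzureWave) = 3197 − 3008 = $189M.

AzureWave pays $189M.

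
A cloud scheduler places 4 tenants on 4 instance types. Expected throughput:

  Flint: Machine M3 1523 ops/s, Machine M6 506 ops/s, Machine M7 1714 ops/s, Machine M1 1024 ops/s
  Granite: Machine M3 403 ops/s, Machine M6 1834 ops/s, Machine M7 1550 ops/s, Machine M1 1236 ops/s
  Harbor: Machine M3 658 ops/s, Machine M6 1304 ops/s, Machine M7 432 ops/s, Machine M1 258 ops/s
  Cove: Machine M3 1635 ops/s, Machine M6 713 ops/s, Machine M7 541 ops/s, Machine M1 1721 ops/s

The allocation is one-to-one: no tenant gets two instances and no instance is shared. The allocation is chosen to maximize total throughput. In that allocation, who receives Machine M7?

Optimal: Flint→Machine M3 (1523 ops/s), Granite→Machine M7 (1550 ops/s), Harbor→Machine M6 (1304 ops/s), Cove→Machine M1 (1721 ops/s) — total 1523+1550+1304+1721 = 6098 ops/s.
Column-greedy (each instance in turn goes to its best remaining tenant) gives 5441 ops/s, worse by 657.
No other one-to-one assignment exceeds 6098 ops/s.
Granite's own top instance is Machine M6 (1834 ops/s), but forcing Granite→Machine M6 and reassigning the rest optimally gives only 5927 ops/s — worse by 171.

Granite receives Machine M7.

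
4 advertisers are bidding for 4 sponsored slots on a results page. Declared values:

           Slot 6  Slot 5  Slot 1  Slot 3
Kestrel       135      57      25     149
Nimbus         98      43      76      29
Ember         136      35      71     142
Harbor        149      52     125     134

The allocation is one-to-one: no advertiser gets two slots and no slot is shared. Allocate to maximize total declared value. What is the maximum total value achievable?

This is the linear assignment problem.
Optimal: Kestrel→Slot 3 ($149), Nimbus→Slot 5 ($43), Ember→Slot 6 ($136), Harbor→Slot 1 ($125) — total 149+43+136+125 = $453.
Swapping Kestrel↔Ember (Kestrel→Slot 6 $135, Ember→Slot 3 $142) loses 8.
Checked against all permutations: $453 is optimal.

Max total: $453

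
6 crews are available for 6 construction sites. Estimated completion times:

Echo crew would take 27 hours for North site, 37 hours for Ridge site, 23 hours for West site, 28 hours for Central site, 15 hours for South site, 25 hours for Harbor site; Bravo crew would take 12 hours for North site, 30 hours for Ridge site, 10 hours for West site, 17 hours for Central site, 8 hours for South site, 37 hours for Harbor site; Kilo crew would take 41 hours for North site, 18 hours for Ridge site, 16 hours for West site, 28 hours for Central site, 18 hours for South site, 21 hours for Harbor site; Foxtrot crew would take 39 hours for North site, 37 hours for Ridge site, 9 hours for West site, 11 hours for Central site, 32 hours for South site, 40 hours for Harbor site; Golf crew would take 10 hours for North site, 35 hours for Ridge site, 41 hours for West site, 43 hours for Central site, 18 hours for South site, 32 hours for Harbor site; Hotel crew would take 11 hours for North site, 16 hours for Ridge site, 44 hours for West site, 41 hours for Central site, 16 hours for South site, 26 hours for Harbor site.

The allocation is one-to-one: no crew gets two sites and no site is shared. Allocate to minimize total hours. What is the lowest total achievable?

Optimal: Echo crew→South site (15 hours), Bravo crew→West site (10 hours), Kilo crew→Harbor site (21 hours), Foxtrot crew→Central site (11 hours), Golf crew→North site (10 hours), Hotel crew→Ridge site (16 hours) — total 15+10+21+11+10+16 = 83 hours.
Min-entry greedy (repeatedly take the single cheapest remaining cell) gives 92 hours, worse by 9.

Min total: 83 hours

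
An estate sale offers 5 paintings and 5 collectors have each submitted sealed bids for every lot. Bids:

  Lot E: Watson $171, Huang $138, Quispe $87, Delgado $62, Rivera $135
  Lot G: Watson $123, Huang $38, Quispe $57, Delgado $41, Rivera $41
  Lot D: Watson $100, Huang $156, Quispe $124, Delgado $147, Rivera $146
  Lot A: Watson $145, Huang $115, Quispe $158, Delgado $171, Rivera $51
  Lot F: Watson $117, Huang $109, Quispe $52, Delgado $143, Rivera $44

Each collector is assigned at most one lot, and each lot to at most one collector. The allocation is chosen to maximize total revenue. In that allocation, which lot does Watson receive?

This is a one-to-one assignment (maximum-weight bipartite matching).
Optimal: Watson→Lot G ($123), Huang→Lot D ($156), Quispe→Lot A ($158), Delgado→Lot F ($143), Rivera→Lot E ($135) — total 123+156+158+143+135 = $715.
Max-entry greedy (repeatedly take the single best remaining cell) gives $599, worse by 116.
Next-best assignment: Watson→Lot G, Huang→Lot E, Quispe→Lot A, Delgado→Lot F, Rivera→Lot D = $708.
Swapping Delgado↔Rivera (Delgado→Lot E $62, Rivera→Lot F $44) loses 172.
Watson's own top lot is Lot E ($171), but forcing Watson→Lot E and reassigning the rest optimally gives only $669 — worse by 46.

Watson receives Lot G.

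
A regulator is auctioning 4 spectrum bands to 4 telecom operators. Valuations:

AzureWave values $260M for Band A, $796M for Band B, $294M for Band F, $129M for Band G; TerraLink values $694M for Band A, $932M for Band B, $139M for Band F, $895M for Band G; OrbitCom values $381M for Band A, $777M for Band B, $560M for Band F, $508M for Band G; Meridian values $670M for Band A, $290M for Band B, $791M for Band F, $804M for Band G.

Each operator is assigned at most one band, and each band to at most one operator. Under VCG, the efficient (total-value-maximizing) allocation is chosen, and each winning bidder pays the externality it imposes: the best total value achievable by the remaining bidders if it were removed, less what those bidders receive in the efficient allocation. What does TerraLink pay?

Efficient allocation: AzureWave→Band B ($796M), TerraLink→Band G ($895M), OrbitCom→Band F ($560M), Meridian→Band A ($670M); total welfare W = $2921M.
TerraLink receives Band G at value $895M, so the others get W − 895 = $2026M.
Without TerraLink: best allocation of the remaining 3 bidders over all 4 bands is AzureWave→Band B ($796M), OrbitCom→Band F ($560M), Meridian→Band G ($804M), total $2160M.
VCG payment = (others' best without TerraLink) − (others' welfare with TerraLink) = 2160 − 2026 = $134M.

TerraLink pays $134M.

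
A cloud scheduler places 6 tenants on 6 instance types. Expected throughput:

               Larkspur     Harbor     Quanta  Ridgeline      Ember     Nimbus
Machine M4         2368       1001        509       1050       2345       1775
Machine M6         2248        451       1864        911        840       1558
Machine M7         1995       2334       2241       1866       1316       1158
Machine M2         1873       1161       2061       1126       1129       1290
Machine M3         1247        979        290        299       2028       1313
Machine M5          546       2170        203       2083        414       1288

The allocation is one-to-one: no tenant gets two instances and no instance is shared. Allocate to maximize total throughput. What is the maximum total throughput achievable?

Optimal: Larkspur→Machine M6 (2248 ops/s), Harbor→Machine M7 (2334 ops/s), Quanta→Machine M2 (2061 ops/s), Ridgeline→Machine M5 (2083 ops/s), Ember→Machine M3 (2028 ops/s), Nimbus→Machine M4 (1775 ops/s) — total 2248+2334+2061+2083+2028+1775 = 12529 ops/s.
Row-greedy (each tenant in turn takes its best remaining instance) gives 12432 ops/s, worse by 97.

Max total: 12529 ops/s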